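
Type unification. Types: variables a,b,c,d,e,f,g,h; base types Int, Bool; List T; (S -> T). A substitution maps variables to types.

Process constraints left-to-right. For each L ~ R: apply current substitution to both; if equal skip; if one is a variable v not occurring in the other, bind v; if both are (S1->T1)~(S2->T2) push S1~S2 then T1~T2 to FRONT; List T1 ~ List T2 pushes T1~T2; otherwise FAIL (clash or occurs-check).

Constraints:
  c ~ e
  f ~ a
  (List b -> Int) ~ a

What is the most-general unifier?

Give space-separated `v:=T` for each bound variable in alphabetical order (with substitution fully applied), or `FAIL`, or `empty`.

step 1: unify c ~ e  [subst: {-} | 2 pending]
  bind c := e
step 2: unify f ~ a  [subst: {c:=e} | 1 pending]
  bind f := a
step 3: unify (List b -> Int) ~ a  [subst: {c:=e, f:=a} | 0 pending]
  bind a := (List b -> Int)

Answer: a:=(List b -> Int) c:=e f:=(List b -> Int)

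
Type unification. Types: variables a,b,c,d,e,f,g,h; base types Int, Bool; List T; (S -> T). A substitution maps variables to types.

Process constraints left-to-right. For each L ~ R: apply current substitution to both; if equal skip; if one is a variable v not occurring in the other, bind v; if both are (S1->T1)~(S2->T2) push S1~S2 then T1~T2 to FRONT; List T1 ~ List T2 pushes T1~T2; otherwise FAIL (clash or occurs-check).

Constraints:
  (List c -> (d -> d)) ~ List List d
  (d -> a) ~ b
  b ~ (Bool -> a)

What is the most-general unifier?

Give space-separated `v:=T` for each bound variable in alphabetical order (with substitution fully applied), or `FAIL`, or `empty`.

Answer: FAIL

Derivation:
step 1: unify (List c -> (d -> d)) ~ List List d  [subst: {-} | 2 pending]
  clash: (List c -> (d -> d)) vs List List d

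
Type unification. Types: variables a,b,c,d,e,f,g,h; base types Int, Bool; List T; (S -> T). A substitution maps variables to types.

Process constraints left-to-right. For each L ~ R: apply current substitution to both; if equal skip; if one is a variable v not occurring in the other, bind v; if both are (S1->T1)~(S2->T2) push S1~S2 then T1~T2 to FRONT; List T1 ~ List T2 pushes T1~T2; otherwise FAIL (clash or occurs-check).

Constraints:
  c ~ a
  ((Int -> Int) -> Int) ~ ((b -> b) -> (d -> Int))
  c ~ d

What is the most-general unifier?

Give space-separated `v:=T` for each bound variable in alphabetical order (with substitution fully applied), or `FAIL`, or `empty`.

step 1: unify c ~ a  [subst: {-} | 2 pending]
  bind c := a
step 2: unify ((Int -> Int) -> Int) ~ ((b -> b) -> (d -> Int))  [subst: {c:=a} | 1 pending]
  -> decompose arrow: push (Int -> Int)~(b -> b), Int~(d -> Int)
step 3: unify (Int -> Int) ~ (b -> b)  [subst: {c:=a} | 2 pending]
  -> decompose arrow: push Int~b, Int~b
step 4: unify Int ~ b  [subst: {c:=a} | 3 pending]
  bind b := Int
step 5: unify Int ~ Int  [subst: {c:=a, b:=Int} | 2 pending]
  -> identical, skip
step 6: unify Int ~ (d -> Int)  [subst: {c:=a, b:=Int} | 1 pending]
  clash: Int vs (d -> Int)

Answer: FAIL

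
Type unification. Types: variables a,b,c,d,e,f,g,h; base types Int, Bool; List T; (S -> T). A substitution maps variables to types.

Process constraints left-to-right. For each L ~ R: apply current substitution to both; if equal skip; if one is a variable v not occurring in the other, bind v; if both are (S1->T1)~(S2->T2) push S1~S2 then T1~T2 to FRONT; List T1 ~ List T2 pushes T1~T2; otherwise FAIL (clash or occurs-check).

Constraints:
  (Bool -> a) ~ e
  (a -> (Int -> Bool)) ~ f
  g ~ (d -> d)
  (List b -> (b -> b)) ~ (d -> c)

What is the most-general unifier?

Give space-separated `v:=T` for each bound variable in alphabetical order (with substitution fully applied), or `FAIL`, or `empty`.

step 1: unify (Bool -> a) ~ e  [subst: {-} | 3 pending]
  bind e := (Bool -> a)
step 2: unify (a -> (Int -> Bool)) ~ f  [subst: {e:=(Bool -> a)} | 2 pending]
  bind f := (a -> (Int -> Bool))
step 3: unify g ~ (d -> d)  [subst: {e:=(Bool -> a), f:=(a -> (Int -> Bool))} | 1 pending]
  bind g := (d -> d)
step 4: unify (List b -> (b -> b)) ~ (d -> c)  [subst: {e:=(Bool -> a), f:=(a -> (Int -> Bool)), g:=(d -> d)} | 0 pending]
  -> decompose arrow: push List b~d, (b -> b)~c
step 5: unify List b ~ d  [subst: {e:=(Bool -> a), f:=(a -> (Int -> Bool)), g:=(d -> d)} | 1 pending]
  bind d := List b
step 6: unify (b -> b) ~ c  [subst: {e:=(Bool -> a), f:=(a -> (Int -> Bool)), g:=(d -> d), d:=List b} | 0 pending]
  bind c := (b -> b)

Answer: c:=(b -> b) d:=List b e:=(Bool -> a) f:=(a -> (Int -> Bool)) g:=(List b -> List b)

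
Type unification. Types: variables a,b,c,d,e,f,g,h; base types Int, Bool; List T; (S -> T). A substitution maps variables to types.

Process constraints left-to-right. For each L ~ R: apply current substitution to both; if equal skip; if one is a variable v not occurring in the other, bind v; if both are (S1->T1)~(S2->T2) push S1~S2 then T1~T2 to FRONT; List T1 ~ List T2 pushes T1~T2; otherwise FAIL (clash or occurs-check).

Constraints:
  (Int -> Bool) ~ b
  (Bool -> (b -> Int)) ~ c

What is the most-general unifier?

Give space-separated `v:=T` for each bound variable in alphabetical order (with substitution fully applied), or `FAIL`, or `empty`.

Answer: b:=(Int -> Bool) c:=(Bool -> ((Int -> Bool) -> Int))

Derivation:
step 1: unify (Int -> Bool) ~ b  [subst: {-} | 1 pending]
  bind b := (Int -> Bool)
step 2: unify (Bool -> ((Int -> Bool) -> Int)) ~ c  [subst: {b:=(Int -> Bool)} | 0 pending]
  bind c := (Bool -> ((Int -> Bool) -> Int))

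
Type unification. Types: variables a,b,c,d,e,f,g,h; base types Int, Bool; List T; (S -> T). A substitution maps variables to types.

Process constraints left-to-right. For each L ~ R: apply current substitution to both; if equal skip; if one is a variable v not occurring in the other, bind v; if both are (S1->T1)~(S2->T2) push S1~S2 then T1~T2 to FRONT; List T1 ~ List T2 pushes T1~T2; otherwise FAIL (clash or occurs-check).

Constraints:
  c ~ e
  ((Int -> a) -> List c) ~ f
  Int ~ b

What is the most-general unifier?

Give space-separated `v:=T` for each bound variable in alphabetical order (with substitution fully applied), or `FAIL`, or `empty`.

step 1: unify c ~ e  [subst: {-} | 2 pending]
  bind c := e
step 2: unify ((Int -> a) -> List e) ~ f  [subst: {c:=e} | 1 pending]
  bind f := ((Int -> a) -> List e)
step 3: unify Int ~ b  [subst: {c:=e, f:=((Int -> a) -> List e)} | 0 pending]
  bind b := Int

Answer: b:=Int c:=e f:=((Int -> a) -> List e)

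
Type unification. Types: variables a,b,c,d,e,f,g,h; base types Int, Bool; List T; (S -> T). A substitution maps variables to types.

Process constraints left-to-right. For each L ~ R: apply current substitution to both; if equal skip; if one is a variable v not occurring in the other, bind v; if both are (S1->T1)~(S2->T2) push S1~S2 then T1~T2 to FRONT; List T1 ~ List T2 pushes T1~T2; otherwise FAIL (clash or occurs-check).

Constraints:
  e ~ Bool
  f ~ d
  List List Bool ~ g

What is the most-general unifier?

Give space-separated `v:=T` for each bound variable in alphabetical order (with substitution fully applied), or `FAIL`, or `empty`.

step 1: unify e ~ Bool  [subst: {-} | 2 pending]
  bind e := Bool
step 2: unify f ~ d  [subst: {e:=Bool} | 1 pending]
  bind f := d
step 3: unify List List Bool ~ g  [subst: {e:=Bool, f:=d} | 0 pending]
  bind g := List List Bool

Answer: e:=Bool f:=d g:=List List Bool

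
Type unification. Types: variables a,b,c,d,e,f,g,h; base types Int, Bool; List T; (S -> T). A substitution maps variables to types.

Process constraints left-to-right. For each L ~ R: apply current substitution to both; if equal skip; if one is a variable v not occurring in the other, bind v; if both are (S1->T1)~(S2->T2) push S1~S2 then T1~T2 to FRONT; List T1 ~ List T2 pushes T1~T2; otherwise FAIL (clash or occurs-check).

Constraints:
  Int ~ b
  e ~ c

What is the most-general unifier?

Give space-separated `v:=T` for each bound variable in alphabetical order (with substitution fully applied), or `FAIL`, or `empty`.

step 1: unify Int ~ b  [subst: {-} | 1 pending]
  bind b := Int
step 2: unify e ~ c  [subst: {b:=Int} | 0 pending]
  bind e := c

Answer: b:=Int e:=c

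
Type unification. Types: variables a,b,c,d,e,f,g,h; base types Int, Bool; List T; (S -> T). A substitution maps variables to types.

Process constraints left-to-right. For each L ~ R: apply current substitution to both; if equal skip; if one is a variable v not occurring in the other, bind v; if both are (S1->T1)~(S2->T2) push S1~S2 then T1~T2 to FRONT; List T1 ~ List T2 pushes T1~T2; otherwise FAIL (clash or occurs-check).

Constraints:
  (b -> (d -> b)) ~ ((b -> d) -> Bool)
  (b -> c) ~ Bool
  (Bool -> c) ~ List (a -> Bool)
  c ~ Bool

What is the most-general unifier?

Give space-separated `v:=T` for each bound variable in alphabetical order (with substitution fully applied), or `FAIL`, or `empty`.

step 1: unify (b -> (d -> b)) ~ ((b -> d) -> Bool)  [subst: {-} | 3 pending]
  -> decompose arrow: push b~(b -> d), (d -> b)~Bool
step 2: unify b ~ (b -> d)  [subst: {-} | 4 pending]
  occurs-check fail: b in (b -> d)

Answer: FAIL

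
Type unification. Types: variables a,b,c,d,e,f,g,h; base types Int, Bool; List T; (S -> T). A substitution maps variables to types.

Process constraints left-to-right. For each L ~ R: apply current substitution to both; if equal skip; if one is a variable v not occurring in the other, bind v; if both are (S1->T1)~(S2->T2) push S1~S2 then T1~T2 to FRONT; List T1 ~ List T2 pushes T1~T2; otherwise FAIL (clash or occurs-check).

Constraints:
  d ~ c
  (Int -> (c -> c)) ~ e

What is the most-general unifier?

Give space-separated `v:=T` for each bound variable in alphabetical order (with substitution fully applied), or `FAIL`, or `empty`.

Answer: d:=c e:=(Int -> (c -> c))

Derivation:
step 1: unify d ~ c  [subst: {-} | 1 pending]
  bind d := c
step 2: unify (Int -> (c -> c)) ~ e  [subst: {d:=c} | 0 pending]
  bind e := (Int -> (c -> c))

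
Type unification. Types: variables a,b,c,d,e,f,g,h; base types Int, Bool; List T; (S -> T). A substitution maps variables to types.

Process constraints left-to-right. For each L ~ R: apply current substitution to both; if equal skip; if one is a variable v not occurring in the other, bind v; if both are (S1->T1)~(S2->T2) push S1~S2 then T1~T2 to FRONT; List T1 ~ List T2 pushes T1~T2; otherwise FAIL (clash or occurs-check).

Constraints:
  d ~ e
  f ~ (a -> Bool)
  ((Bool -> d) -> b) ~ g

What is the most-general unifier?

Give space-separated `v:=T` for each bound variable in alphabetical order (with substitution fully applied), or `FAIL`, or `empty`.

Answer: d:=e f:=(a -> Bool) g:=((Bool -> e) -> b)

Derivation:
step 1: unify d ~ e  [subst: {-} | 2 pending]
  bind d := e
step 2: unify f ~ (a -> Bool)  [subst: {d:=e} | 1 pending]
  bind f := (a -> Bool)
step 3: unify ((Bool -> e) -> b) ~ g  [subst: {d:=e, f:=(a -> Bool)} | 0 pending]
  bind g := ((Bool -> e) -> b)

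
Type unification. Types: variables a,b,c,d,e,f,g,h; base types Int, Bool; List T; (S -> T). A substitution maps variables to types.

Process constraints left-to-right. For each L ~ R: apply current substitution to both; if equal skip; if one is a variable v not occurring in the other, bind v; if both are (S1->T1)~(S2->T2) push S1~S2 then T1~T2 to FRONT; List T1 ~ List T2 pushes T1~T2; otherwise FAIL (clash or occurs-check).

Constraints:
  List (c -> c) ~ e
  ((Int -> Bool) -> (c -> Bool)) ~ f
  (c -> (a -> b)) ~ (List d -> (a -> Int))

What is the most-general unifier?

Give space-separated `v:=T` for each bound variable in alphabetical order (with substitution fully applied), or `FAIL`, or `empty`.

Answer: b:=Int c:=List d e:=List (List d -> List d) f:=((Int -> Bool) -> (List d -> Bool))

Derivation:
step 1: unify List (c -> c) ~ e  [subst: {-} | 2 pending]
  bind e := List (c -> c)
step 2: unify ((Int -> Bool) -> (c -> Bool)) ~ f  [subst: {e:=List (c -> c)} | 1 pending]
  bind f := ((Int -> Bool) -> (c -> Bool))
step 3: unify (c -> (a -> b)) ~ (List d -> (a -> Int))  [subst: {e:=List (c -> c), f:=((Int -> Bool) -> (c -> Bool))} | 0 pending]
  -> decompose arrow: push c~List d, (a -> b)~(a -> Int)
step 4: unify c ~ List d  [subst: {e:=List (c -> c), f:=((Int -> Bool) -> (c -> Bool))} | 1 pending]
  bind c := List d
step 5: unify (a -> b) ~ (a -> Int)  [subst: {e:=List (c -> c), f:=((Int -> Bool) -> (c -> Bool)), c:=List d} | 0 pending]
  -> decompose arrow: push a~a, b~Int
step 6: unify a ~ a  [subst: {e:=List (c -> c), f:=((Int -> Bool) -> (c -> Bool)), c:=List d} | 1 pending]
  -> identical, skip
step 7: unify b ~ Int  [subst: {e:=List (c -> c), f:=((Int -> Bool) -> (c -> Bool)), c:=List d} | 0 pending]
  bind b := Int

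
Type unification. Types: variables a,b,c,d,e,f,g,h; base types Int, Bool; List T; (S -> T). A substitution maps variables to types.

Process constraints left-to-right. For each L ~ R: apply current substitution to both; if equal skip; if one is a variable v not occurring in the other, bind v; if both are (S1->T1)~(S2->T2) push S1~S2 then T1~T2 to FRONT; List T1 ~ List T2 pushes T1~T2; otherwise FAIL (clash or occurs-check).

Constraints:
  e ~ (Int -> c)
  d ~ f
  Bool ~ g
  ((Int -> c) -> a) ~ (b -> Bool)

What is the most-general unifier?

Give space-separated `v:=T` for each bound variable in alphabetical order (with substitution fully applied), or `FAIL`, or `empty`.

Answer: a:=Bool b:=(Int -> c) d:=f e:=(Int -> c) g:=Bool

Derivation:
step 1: unify e ~ (Int -> c)  [subst: {-} | 3 pending]
  bind e := (Int -> c)
step 2: unify d ~ f  [subst: {e:=(Int -> c)} | 2 pending]
  bind d := f
step 3: unify Bool ~ g  [subst: {e:=(Int -> c), d:=f} | 1 pending]
  bind g := Bool
step 4: unify ((Int -> c) -> a) ~ (b -> Bool)  [subst: {e:=(Int -> c), d:=f, g:=Bool} | 0 pending]
  -> decompose arrow: push (Int -> c)~b, a~Bool
step 5: unify (Int -> c) ~ b  [subst: {e:=(Int -> c), d:=f, g:=Bool} | 1 pending]
  bind b := (Int -> c)
step 6: unify a ~ Bool  [subst: {e:=(Int -> c), d:=f, g:=Bool, b:=(Int -> c)} | 0 pending]
  bind a := Bool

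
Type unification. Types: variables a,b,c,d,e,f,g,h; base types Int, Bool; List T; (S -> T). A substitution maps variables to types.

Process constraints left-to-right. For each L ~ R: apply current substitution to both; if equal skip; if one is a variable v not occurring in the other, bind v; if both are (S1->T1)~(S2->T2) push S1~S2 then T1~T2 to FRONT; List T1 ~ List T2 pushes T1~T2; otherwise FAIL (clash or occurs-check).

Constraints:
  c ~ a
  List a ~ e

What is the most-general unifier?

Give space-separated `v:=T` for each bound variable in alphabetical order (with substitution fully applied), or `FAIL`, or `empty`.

Answer: c:=a e:=List a

Derivation:
step 1: unify c ~ a  [subst: {-} | 1 pending]
  bind c := a
step 2: unify List a ~ e  [subst: {c:=a} | 0 pending]
  bind e := List a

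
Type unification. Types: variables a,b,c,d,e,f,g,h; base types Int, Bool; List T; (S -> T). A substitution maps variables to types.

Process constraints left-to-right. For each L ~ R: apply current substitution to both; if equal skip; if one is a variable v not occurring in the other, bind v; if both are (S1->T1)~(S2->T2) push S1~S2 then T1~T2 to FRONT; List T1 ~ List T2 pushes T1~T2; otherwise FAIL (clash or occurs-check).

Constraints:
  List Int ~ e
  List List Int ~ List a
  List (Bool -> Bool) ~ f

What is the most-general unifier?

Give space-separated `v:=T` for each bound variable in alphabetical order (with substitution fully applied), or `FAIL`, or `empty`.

Answer: a:=List Int e:=List Int f:=List (Bool -> Bool)

Derivation:
step 1: unify List Int ~ e  [subst: {-} | 2 pending]
  bind e := List Int
step 2: unify List List Int ~ List a  [subst: {e:=List Int} | 1 pending]
  -> decompose List: push List Int~a
step 3: unify List Int ~ a  [subst: {e:=List Int} | 1 pending]
  bind a := List Int
step 4: unify List (Bool -> Bool) ~ f  [subst: {e:=List Int, a:=List Int} | 0 pending]
  bind f := List (Bool -> Bool)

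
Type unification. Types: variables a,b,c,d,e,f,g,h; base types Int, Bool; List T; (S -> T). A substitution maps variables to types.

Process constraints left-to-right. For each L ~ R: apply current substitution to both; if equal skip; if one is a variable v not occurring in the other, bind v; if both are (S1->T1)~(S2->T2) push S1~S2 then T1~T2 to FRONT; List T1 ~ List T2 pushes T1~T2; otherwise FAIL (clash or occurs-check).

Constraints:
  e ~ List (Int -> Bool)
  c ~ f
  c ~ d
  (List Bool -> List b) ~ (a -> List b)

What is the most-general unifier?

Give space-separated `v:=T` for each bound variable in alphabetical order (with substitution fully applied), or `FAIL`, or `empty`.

step 1: unify e ~ List (Int -> Bool)  [subst: {-} | 3 pending]
  bind e := List (Int -> Bool)
step 2: unify c ~ f  [subst: {e:=List (Int -> Bool)} | 2 pending]
  bind c := f
step 3: unify f ~ d  [subst: {e:=List (Int -> Bool), c:=f} | 1 pending]
  bind f := d
step 4: unify (List Bool -> List b) ~ (a -> List b)  [subst: {e:=List (Int -> Bool), c:=f, f:=d} | 0 pending]
  -> decompose arrow: push List Bool~a, List b~List b
step 5: unify List Bool ~ a  [subst: {e:=List (Int -> Bool), c:=f, f:=d} | 1 pending]
  bind a := List Bool
step 6: unify List b ~ List b  [subst: {e:=List (Int -> Bool), c:=f, f:=d, a:=List Bool} | 0 pending]
  -> identical, skip

Answer: a:=List Bool c:=d e:=List (Int -> Bool) f:=d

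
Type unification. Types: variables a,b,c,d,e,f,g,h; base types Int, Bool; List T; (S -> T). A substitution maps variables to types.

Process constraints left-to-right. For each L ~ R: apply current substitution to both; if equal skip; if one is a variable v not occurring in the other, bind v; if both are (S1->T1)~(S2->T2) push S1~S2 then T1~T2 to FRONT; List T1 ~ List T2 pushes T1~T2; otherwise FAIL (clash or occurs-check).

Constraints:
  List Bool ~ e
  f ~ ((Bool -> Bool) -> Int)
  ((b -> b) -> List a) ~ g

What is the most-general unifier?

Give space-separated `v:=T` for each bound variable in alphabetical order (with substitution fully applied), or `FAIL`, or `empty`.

Answer: e:=List Bool f:=((Bool -> Bool) -> Int) g:=((b -> b) -> List a)

Derivation:
step 1: unify List Bool ~ e  [subst: {-} | 2 pending]
  bind e := List Bool
step 2: unify f ~ ((Bool -> Bool) -> Int)  [subst: {e:=List Bool} | 1 pending]
  bind f := ((Bool -> Bool) -> Int)
step 3: unify ((b -> b) -> List a) ~ g  [subst: {e:=List Bool, f:=((Bool -> Bool) -> Int)} | 0 pending]
  bind g := ((b -> b) -> List a)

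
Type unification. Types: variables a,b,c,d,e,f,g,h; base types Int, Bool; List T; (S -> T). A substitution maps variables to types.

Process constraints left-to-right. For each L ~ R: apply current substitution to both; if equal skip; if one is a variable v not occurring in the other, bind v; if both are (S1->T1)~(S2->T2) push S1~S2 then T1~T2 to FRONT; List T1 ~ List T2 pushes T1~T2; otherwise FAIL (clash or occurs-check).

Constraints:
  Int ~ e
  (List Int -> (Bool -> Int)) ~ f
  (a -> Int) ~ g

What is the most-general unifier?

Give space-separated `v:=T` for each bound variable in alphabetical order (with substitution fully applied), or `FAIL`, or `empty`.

Answer: e:=Int f:=(List Int -> (Bool -> Int)) g:=(a -> Int)

Derivation:
step 1: unify Int ~ e  [subst: {-} | 2 pending]
  bind e := Int
step 2: unify (List Int -> (Bool -> Int)) ~ f  [subst: {e:=Int} | 1 pending]
  bind f := (List Int -> (Bool -> Int))
step 3: unify (a -> Int) ~ g  [subst: {e:=Int, f:=(List Int -> (Bool -> Int))} | 0 pending]
  bind g := (a -> Int)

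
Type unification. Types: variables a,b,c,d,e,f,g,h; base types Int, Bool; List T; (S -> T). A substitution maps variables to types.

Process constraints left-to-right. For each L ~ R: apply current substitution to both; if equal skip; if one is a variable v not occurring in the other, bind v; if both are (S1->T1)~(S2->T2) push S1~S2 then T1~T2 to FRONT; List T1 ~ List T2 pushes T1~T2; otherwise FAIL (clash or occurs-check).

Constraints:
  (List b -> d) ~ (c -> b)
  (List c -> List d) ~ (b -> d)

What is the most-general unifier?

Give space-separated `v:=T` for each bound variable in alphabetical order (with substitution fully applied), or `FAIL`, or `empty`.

Answer: FAIL

Derivation:
step 1: unify (List b -> d) ~ (c -> b)  [subst: {-} | 1 pending]
  -> decompose arrow: push List b~c, d~b
step 2: unify List b ~ c  [subst: {-} | 2 pending]
  bind c := List b
step 3: unify d ~ b  [subst: {c:=List b} | 1 pending]
  bind d := b
step 4: unify (List List b -> List b) ~ (b -> b)  [subst: {c:=List b, d:=b} | 0 pending]
  -> decompose arrow: push List List b~b, List b~b
step 5: unify List List b ~ b  [subst: {c:=List b, d:=b} | 1 pending]
  occurs-check fail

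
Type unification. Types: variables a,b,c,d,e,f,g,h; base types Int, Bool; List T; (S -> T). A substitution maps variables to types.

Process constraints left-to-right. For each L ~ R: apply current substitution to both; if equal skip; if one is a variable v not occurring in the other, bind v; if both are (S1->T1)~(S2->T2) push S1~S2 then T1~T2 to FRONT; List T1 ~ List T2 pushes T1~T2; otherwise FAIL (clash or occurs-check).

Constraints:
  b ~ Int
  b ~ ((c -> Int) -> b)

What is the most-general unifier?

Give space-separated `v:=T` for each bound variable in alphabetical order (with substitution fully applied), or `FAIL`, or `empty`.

step 1: unify b ~ Int  [subst: {-} | 1 pending]
  bind b := Int
step 2: unify Int ~ ((c -> Int) -> Int)  [subst: {b:=Int} | 0 pending]
  clash: Int vs ((c -> Int) -> Int)

Answer: FAIL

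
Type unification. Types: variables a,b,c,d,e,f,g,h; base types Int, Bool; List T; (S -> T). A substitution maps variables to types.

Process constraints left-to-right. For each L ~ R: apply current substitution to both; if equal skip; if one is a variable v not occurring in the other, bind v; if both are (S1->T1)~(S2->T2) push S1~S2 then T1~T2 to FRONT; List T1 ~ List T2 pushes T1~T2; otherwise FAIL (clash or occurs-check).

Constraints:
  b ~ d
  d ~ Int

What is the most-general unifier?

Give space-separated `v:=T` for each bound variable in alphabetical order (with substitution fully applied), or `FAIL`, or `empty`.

step 1: unify b ~ d  [subst: {-} | 1 pending]
  bind b := d
step 2: unify d ~ Int  [subst: {b:=d} | 0 pending]
  bind d := Int

Answer: b:=Int d:=Int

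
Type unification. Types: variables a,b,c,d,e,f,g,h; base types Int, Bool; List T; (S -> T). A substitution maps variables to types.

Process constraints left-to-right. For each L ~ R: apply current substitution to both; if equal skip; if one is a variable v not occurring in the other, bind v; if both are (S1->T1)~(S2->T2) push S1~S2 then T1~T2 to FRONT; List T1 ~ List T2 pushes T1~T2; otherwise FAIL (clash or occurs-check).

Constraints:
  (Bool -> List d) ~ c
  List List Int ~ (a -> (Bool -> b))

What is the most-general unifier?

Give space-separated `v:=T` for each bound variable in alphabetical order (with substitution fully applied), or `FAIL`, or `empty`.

Answer: FAIL

Derivation:
step 1: unify (Bool -> List d) ~ c  [subst: {-} | 1 pending]
  bind c := (Bool -> List d)
step 2: unify List List Int ~ (a -> (Bool -> b))  [subst: {c:=(Bool -> List d)} | 0 pending]
  clash: List List Int vs (a -> (Bool -> b))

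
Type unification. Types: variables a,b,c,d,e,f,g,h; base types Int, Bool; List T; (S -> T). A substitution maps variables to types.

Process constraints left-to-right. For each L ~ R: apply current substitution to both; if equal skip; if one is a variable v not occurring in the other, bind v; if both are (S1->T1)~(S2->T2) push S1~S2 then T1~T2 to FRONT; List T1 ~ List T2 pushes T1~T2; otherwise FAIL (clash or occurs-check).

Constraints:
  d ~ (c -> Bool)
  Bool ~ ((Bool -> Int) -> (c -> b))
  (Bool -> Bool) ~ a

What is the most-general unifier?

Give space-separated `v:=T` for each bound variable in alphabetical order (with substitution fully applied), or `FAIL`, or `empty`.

step 1: unify d ~ (c -> Bool)  [subst: {-} | 2 pending]
  bind d := (c -> Bool)
step 2: unify Bool ~ ((Bool -> Int) -> (c -> b))  [subst: {d:=(c -> Bool)} | 1 pending]
  clash: Bool vs ((Bool -> Int) -> (c -> b))

Answer: FAIL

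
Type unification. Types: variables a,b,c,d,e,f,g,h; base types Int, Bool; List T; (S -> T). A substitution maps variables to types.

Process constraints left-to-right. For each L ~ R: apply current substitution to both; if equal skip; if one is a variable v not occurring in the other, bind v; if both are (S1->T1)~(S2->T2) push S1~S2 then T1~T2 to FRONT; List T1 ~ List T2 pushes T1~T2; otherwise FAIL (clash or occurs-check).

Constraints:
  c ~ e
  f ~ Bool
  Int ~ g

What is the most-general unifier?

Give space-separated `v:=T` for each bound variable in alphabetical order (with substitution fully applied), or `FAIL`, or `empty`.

Answer: c:=e f:=Bool g:=Int

Derivation:
step 1: unify c ~ e  [subst: {-} | 2 pending]
  bind c := e
step 2: unify f ~ Bool  [subst: {c:=e} | 1 pending]
  bind f := Bool
step 3: unify Int ~ g  [subst: {c:=e, f:=Bool} | 0 pending]
  bind g := Int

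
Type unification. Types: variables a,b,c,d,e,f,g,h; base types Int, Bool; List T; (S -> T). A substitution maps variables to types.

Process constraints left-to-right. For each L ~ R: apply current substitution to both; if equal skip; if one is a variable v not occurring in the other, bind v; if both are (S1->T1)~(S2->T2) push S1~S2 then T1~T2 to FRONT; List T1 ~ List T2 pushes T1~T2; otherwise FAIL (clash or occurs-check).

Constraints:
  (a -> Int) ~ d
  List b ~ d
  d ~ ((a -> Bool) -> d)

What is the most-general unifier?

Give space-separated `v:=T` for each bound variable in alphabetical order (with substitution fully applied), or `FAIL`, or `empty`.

step 1: unify (a -> Int) ~ d  [subst: {-} | 2 pending]
  bind d := (a -> Int)
step 2: unify List b ~ (a -> Int)  [subst: {d:=(a -> Int)} | 1 pending]
  clash: List b vs (a -> Int)

Answer: FAIL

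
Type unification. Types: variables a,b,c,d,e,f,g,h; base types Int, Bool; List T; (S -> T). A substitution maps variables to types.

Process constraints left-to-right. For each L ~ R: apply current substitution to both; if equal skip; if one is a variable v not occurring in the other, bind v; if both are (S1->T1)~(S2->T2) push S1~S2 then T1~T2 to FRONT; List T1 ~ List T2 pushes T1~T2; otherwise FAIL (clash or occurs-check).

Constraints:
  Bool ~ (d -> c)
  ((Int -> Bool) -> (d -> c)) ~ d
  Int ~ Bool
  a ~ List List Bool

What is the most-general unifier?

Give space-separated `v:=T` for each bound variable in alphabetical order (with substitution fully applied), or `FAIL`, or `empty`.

step 1: unify Bool ~ (d -> c)  [subst: {-} | 3 pending]
  clash: Bool vs (d -> c)

Answer: FAIL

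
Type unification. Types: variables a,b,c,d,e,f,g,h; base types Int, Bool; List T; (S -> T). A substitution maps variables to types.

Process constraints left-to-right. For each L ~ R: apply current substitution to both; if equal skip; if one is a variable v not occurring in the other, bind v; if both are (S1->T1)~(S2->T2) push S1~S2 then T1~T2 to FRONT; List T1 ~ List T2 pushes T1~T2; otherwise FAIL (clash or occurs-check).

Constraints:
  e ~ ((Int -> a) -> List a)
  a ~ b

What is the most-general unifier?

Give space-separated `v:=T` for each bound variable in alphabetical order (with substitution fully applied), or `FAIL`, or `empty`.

Answer: a:=b e:=((Int -> b) -> List b)

Derivation:
step 1: unify e ~ ((Int -> a) -> List a)  [subst: {-} | 1 pending]
  bind e := ((Int -> a) -> List a)
step 2: unify a ~ b  [subst: {e:=((Int -> a) -> List a)} | 0 pending]
  bind a := b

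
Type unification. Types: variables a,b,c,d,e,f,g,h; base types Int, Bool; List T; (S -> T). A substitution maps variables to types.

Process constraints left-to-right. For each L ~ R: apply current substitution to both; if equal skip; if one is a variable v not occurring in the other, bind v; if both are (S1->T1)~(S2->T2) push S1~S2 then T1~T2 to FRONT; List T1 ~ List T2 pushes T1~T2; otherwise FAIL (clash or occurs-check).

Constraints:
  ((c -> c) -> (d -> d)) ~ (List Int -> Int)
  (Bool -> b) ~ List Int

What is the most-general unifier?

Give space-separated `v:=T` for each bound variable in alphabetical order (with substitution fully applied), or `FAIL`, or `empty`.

step 1: unify ((c -> c) -> (d -> d)) ~ (List Int -> Int)  [subst: {-} | 1 pending]
  -> decompose arrow: push (c -> c)~List Int, (d -> d)~Int
step 2: unify (c -> c) ~ List Int  [subst: {-} | 2 pending]
  clash: (c -> c) vs List Int

Answer: FAIL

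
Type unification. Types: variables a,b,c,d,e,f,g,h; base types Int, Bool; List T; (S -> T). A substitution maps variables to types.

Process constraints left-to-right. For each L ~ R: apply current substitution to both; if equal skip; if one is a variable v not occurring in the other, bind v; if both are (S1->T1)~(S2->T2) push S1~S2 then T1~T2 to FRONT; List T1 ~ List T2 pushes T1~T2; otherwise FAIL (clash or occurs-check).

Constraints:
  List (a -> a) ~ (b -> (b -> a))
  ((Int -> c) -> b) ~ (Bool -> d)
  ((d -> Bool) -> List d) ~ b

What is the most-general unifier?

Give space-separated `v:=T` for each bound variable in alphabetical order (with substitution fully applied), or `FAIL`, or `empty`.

Answer: FAIL

Derivation:
step 1: unify List (a -> a) ~ (b -> (b -> a))  [subst: {-} | 2 pending]
  clash: List (a -> a) vs (b -> (b -> a))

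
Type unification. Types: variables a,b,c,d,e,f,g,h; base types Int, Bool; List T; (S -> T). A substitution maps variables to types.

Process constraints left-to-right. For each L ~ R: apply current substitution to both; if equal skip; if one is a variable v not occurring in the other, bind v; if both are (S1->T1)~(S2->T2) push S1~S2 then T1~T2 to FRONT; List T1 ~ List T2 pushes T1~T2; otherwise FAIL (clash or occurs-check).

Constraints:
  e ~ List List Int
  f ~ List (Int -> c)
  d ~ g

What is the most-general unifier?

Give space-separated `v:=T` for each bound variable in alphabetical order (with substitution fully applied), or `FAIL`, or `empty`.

step 1: unify e ~ List List Int  [subst: {-} | 2 pending]
  bind e := List List Int
step 2: unify f ~ List (Int -> c)  [subst: {e:=List List Int} | 1 pending]
  bind f := List (Int -> c)
step 3: unify d ~ g  [subst: {e:=List List Int, f:=List (Int -> c)} | 0 pending]
  bind d := g

Answer: d:=g e:=List List Int f:=List (Int -> c)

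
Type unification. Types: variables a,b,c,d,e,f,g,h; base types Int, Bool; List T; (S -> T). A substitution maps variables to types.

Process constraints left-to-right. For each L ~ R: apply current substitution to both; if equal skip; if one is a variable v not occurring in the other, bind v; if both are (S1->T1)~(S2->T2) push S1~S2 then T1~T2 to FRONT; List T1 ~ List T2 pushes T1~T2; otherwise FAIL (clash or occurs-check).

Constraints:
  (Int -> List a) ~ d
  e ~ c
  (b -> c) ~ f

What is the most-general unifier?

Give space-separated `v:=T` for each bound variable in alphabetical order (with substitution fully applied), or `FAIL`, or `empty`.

Answer: d:=(Int -> List a) e:=c f:=(b -> c)

Derivation:
step 1: unify (Int -> List a) ~ d  [subst: {-} | 2 pending]
  bind d := (Int -> List a)
step 2: unify e ~ c  [subst: {d:=(Int -> List a)} | 1 pending]
  bind e := c
step 3: unify (b -> c) ~ f  [subst: {d:=(Int -> List a), e:=c} | 0 pending]
  bind f := (b -> c)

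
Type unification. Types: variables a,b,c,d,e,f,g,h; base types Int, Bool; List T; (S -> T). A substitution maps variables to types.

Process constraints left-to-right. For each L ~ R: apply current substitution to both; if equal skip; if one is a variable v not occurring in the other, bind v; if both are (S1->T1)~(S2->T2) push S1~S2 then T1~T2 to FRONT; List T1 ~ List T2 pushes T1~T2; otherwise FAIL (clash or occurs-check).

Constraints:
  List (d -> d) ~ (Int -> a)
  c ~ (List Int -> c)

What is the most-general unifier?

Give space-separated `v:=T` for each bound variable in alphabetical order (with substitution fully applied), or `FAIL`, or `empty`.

Answer: FAIL

Derivation:
step 1: unify List (d -> d) ~ (Int -> a)  [subst: {-} | 1 pending]
  clash: List (d -> d) vs (Int -> a)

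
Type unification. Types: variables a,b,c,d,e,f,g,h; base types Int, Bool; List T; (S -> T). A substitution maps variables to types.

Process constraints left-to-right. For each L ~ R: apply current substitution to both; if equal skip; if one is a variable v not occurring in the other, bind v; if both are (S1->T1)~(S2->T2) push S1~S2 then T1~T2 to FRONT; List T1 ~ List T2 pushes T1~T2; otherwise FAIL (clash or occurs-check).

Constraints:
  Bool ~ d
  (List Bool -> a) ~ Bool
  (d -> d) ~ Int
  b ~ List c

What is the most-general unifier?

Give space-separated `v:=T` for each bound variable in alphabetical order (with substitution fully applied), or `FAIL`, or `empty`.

Answer: FAIL

Derivation:
step 1: unify Bool ~ d  [subst: {-} | 3 pending]
  bind d := Bool
step 2: unify (List Bool -> a) ~ Bool  [subst: {d:=Bool} | 2 pending]
  clash: (List Bool -> a) vs Bool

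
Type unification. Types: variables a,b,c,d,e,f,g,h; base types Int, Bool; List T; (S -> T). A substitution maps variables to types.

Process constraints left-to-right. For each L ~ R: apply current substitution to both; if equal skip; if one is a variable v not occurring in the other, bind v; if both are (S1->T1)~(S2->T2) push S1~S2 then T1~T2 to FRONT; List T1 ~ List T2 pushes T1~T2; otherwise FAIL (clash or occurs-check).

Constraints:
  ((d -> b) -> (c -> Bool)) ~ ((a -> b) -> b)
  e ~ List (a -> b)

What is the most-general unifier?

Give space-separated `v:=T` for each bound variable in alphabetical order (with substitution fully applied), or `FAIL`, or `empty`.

Answer: b:=(c -> Bool) d:=a e:=List (a -> (c -> Bool))

Derivation:
step 1: unify ((d -> b) -> (c -> Bool)) ~ ((a -> b) -> b)  [subst: {-} | 1 pending]
  -> decompose arrow: push (d -> b)~(a -> b), (c -> Bool)~b
step 2: unify (d -> b) ~ (a -> b)  [subst: {-} | 2 pending]
  -> decompose arrow: push d~a, b~b
step 3: unify d ~ a  [subst: {-} | 3 pending]
  bind d := a
step 4: unify b ~ b  [subst: {d:=a} | 2 pending]
  -> identical, skip
step 5: unify (c -> Bool) ~ b  [subst: {d:=a} | 1 pending]
  bind b := (c -> Bool)
step 6: unify e ~ List (a -> (c -> Bool))  [subst: {d:=a, b:=(c -> Bool)} | 0 pending]
  bind e := List (a -> (c -> Bool))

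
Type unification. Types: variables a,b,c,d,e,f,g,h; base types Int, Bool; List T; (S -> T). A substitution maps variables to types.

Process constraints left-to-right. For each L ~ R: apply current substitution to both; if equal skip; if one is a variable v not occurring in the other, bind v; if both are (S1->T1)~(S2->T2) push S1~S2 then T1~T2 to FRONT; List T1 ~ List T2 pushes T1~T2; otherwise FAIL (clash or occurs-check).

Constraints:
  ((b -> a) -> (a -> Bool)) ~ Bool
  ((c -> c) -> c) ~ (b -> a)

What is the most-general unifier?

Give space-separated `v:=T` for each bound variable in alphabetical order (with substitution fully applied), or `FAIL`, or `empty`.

step 1: unify ((b -> a) -> (a -> Bool)) ~ Bool  [subst: {-} | 1 pending]
  clash: ((b -> a) -> (a -> Bool)) vs Bool

Answer: FAIL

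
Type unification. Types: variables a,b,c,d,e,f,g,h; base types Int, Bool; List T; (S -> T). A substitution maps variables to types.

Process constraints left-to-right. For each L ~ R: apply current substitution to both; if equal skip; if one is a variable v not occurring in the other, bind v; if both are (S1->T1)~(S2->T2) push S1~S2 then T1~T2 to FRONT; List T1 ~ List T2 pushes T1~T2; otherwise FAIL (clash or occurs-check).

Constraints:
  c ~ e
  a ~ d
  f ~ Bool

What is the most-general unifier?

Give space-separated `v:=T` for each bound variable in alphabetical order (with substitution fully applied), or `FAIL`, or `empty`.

step 1: unify c ~ e  [subst: {-} | 2 pending]
  bind c := e
step 2: unify a ~ d  [subst: {c:=e} | 1 pending]
  bind a := d
step 3: unify f ~ Bool  [subst: {c:=e, a:=d} | 0 pending]
  bind f := Bool

Answer: a:=d c:=e f:=Bool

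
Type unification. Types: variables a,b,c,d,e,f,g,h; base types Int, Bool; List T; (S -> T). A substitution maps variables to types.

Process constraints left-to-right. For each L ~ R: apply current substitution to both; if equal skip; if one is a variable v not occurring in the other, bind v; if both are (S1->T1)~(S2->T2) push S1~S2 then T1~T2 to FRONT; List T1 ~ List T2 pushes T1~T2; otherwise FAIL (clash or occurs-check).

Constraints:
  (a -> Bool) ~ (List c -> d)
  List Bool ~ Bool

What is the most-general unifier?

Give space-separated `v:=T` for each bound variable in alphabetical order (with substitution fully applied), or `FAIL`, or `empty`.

step 1: unify (a -> Bool) ~ (List c -> d)  [subst: {-} | 1 pending]
  -> decompose arrow: push a~List c, Bool~d
step 2: unify a ~ List c  [subst: {-} | 2 pending]
  bind a := List c
step 3: unify Bool ~ d  [subst: {a:=List c} | 1 pending]
  bind d := Bool
step 4: unify List Bool ~ Bool  [subst: {a:=List c, d:=Bool} | 0 pending]
  clash: List Bool vs Bool

Answer: FAIL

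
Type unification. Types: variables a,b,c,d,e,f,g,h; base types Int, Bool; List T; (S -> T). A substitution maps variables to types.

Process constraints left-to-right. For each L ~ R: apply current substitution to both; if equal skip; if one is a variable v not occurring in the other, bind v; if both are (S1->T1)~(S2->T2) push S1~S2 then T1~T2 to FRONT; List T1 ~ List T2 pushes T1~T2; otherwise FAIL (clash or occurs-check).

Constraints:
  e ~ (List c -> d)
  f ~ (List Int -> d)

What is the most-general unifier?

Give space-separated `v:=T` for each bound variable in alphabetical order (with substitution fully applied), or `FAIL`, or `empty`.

Answer: e:=(List c -> d) f:=(List Int -> d)

Derivation:
step 1: unify e ~ (List c -> d)  [subst: {-} | 1 pending]
  bind e := (List c -> d)
step 2: unify f ~ (List Int -> d)  [subst: {e:=(List c -> d)} | 0 pending]
  bind f := (List Int -> d)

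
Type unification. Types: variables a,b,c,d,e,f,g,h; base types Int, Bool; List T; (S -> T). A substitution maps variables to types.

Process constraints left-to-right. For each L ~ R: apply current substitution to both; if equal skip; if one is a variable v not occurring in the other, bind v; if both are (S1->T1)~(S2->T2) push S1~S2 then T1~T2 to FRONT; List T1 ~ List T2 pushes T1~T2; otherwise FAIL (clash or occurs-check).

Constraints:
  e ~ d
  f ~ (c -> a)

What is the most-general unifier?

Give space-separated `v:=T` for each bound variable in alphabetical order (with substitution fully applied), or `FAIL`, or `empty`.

Answer: e:=d f:=(c -> a)

Derivation:
step 1: unify e ~ d  [subst: {-} | 1 pending]
  bind e := d
step 2: unify f ~ (c -> a)  [subst: {e:=d} | 0 pending]
  bind f := (c -> a)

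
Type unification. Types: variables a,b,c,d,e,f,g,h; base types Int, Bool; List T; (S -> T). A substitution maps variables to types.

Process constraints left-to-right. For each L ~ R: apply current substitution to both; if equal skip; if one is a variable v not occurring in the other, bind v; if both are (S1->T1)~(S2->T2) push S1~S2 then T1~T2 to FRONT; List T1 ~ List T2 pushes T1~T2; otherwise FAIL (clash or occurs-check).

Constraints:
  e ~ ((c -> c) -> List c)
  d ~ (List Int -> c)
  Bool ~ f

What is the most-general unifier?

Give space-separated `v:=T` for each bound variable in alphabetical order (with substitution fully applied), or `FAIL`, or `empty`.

step 1: unify e ~ ((c -> c) -> List c)  [subst: {-} | 2 pending]
  bind e := ((c -> c) -> List c)
step 2: unify d ~ (List Int -> c)  [subst: {e:=((c -> c) -> List c)} | 1 pending]
  bind d := (List Int -> c)
step 3: unify Bool ~ f  [subst: {e:=((c -> c) -> List c), d:=(List Int -> c)} | 0 pending]
  bind f := Bool

Answer: d:=(List Int -> c) e:=((c -> c) -> List c) f:=Bool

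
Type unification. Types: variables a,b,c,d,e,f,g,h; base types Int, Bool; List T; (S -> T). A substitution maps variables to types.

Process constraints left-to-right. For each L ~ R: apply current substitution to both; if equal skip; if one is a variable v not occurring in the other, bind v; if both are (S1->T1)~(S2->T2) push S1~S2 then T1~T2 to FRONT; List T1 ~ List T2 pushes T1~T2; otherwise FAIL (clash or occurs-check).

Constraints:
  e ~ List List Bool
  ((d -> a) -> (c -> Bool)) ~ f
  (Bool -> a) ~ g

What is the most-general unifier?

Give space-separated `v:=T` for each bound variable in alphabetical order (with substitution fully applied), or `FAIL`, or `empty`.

Answer: e:=List List Bool f:=((d -> a) -> (c -> Bool)) g:=(Bool -> a)

Derivation:
step 1: unify e ~ List List Bool  [subst: {-} | 2 pending]
  bind e := List List Bool
step 2: unify ((d -> a) -> (c -> Bool)) ~ f  [subst: {e:=List List Bool} | 1 pending]
  bind f := ((d -> a) -> (c -> Bool))
step 3: unify (Bool -> a) ~ g  [subst: {e:=List List Bool, f:=((d -> a) -> (c -> Bool))} | 0 pending]
  bind g := (Bool -> a)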